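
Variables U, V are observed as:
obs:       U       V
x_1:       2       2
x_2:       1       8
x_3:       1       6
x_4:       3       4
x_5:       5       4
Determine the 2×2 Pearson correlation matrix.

Step 1 — column means:
  mean(U) = (2 + 1 + 1 + 3 + 5) / 5 = 12/5 = 2.4
  mean(V) = (2 + 8 + 6 + 4 + 4) / 5 = 24/5 = 4.8

Step 2 — sample variances and covariances s[i,j] = (1/(n-1)) · Σ_k (x_{k,i} - mean_i) · (x_{k,j} - mean_j), with n-1 = 4:
  s[U,U] = ((-0.4)·(-0.4) + (-1.4)·(-1.4) + (-1.4)·(-1.4) + (0.6)·(0.6) + (2.6)·(2.6)) / 4 = 11.2/4 = 2.8
  s[U,V] = ((-0.4)·(-2.8) + (-1.4)·(3.2) + (-1.4)·(1.2) + (0.6)·(-0.8) + (2.6)·(-0.8)) / 4 = -7.6/4 = -1.9
  s[V,V] = ((-2.8)·(-2.8) + (3.2)·(3.2) + (1.2)·(1.2) + (-0.8)·(-0.8) + (-0.8)·(-0.8)) / 4 = 20.8/4 = 5.2
  Sample standard deviations s_i = √(s[i,i]):
  s(U) = √(2.8) = 1.6733
  s(V) = √(5.2) = 2.2804

Step 3 — r_{ij} = s_{ij} / (s_i · s_j):
  r[U,U] = 1 (diagonal).
  r[U,V] = -1.9 / (1.6733 · 2.2804) = -1.9 / 3.8158 = -0.4979
  r[V,V] = 1 (diagonal).

R is symmetric with unit diagonal. Assembling:

R = [[1, -0.4979],
 [-0.4979, 1]]


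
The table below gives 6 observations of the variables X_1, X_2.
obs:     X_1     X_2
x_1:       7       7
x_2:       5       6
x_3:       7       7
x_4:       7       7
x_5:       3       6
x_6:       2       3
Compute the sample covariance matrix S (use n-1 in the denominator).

Step 1 — column means:
  mean(X_1) = (7 + 5 + 7 + 7 + 3 + 2) / 6 = 31/6 = 5.1667
  mean(X_2) = (7 + 6 + 7 + 7 + 6 + 3) / 6 = 36/6 = 6

Step 2 — sample covariance S[i,j] = (1/(n-1)) · Σ_k (x_{k,i} - mean_i) · (x_{k,j} - mean_j), with n-1 = 5.
  S[X_1,X_1] = ((1.8333)·(1.8333) + (-0.1667)·(-0.1667) + (1.8333)·(1.8333) + (1.8333)·(1.8333) + (-2.1667)·(-2.1667) + (-3.1667)·(-3.1667)) / 5 = 24.8333/5 = 4.9667
  S[X_1,X_2] = ((1.8333)·(1) + (-0.1667)·(0) + (1.8333)·(1) + (1.8333)·(1) + (-2.1667)·(0) + (-3.1667)·(-3)) / 5 = 15/5 = 3
  S[X_2,X_2] = ((1)·(1) + (0)·(0) + (1)·(1) + (1)·(1) + (0)·(0) + (-3)·(-3)) / 5 = 12/5 = 2.4

S is symmetric (S[j,i] = S[i,j]). Assembling:

S = [[4.9667, 3],
 [3, 2.4]]


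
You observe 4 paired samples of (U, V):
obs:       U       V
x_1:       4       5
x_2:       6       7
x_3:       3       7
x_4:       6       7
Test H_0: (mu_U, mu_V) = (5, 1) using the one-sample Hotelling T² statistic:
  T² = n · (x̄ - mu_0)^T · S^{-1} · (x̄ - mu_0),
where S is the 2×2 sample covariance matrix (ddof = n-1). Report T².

Step 1 — sample mean vector:
  mean(U) = (4 + 6 + 3 + 6) / 4 = 19/4 = 4.75
  mean(V) = (5 + 7 + 7 + 7) / 4 = 26/4 = 6.5
  x̄ = (4.75, 6.5),  deviation x̄ - mu_0 = (4.75, 6.5) - (5, 1) = (-0.25, 5.5).

Step 2 — sample covariance matrix, S[i,j] = (1/(n-1)) · Σ_k (x_{k,i} - mean_i) · (x_{k,j} - mean_j), divisor n-1 = 3:
  S[U,U] = ((-0.75)·(-0.75) + (1.25)·(1.25) + (-1.75)·(-1.75) + (1.25)·(1.25)) / 3 = 6.75/3 = 2.25
  S[U,V] = ((-0.75)·(-1.5) + (1.25)·(0.5) + (-1.75)·(0.5) + (1.25)·(0.5)) / 3 = 1.5/3 = 0.5
  S[V,V] = ((-1.5)·(-1.5) + (0.5)·(0.5) + (0.5)·(0.5) + (0.5)·(0.5)) / 3 = 3/3 = 1
  S = [[2.25, 0.5],
 [0.5, 1]].

Step 3 — invert S. det(S) = 2.25·1 - (0.5)² = 2.
  S^{-1} = (1/det) · [[d, -b], [-b, a]] = [[0.5, -0.25],
 [-0.25, 1.125]].

Step 4 — quadratic form (x̄ - mu_0)^T · S^{-1} · (x̄ - mu_0):
  S^{-1} · (x̄ - mu_0) = (-1.5, 6.25),
  (x̄ - mu_0)^T · [...] = (-0.25)·(-1.5) + (5.5)·(6.25) = 34.75.

Step 5 — scale by n: T² = 4 · 34.75 = 139.

T² ≈ 139


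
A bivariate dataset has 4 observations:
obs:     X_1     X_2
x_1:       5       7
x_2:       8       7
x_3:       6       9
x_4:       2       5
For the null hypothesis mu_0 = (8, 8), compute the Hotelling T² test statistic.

Step 1 — sample mean vector:
  mean(X_1) = (5 + 8 + 6 + 2) / 4 = 21/4 = 5.25
  mean(X_2) = (7 + 7 + 9 + 5) / 4 = 28/4 = 7
  x̄ = (5.25, 7),  deviation x̄ - mu_0 = (5.25, 7) - (8, 8) = (-2.75, -1).

Step 2 — sample covariance matrix, S[i,j] = (1/(n-1)) · Σ_k (x_{k,i} - mean_i) · (x_{k,j} - mean_j), divisor n-1 = 3:
  S[X_1,X_1] = ((-0.25)·(-0.25) + (2.75)·(2.75) + (0.75)·(0.75) + (-3.25)·(-3.25)) / 3 = 18.75/3 = 6.25
  S[X_1,X_2] = ((-0.25)·(0) + (2.75)·(0) + (0.75)·(2) + (-3.25)·(-2)) / 3 = 8/3 = 2.6667
  S[X_2,X_2] = ((0)·(0) + (0)·(0) + (2)·(2) + (-2)·(-2)) / 3 = 8/3 = 2.6667
  S = [[6.25, 2.6667],
 [2.6667, 2.6667]].

Step 3 — invert S. det(S) = 6.25·2.6667 - (2.6667)² = 9.5556.
  S^{-1} = (1/det) · [[d, -b], [-b, a]] = [[0.2791, -0.2791],
 [-0.2791, 0.6541]].

Step 4 — quadratic form (x̄ - mu_0)^T · S^{-1} · (x̄ - mu_0):
  S^{-1} · (x̄ - mu_0) = (-0.4884, 0.1134),
  (x̄ - mu_0)^T · [...] = (-2.75)·(-0.4884) + (-1)·(0.1134) = 1.2297.

Step 5 — scale by n: T² = 4 · 1.2297 = 4.9186.

T² ≈ 4.9186


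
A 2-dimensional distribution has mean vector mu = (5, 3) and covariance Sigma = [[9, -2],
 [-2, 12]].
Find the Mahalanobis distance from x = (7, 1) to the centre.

Step 1 — centre the observation: (x - mu) = (2, -2).

Step 2 — invert Sigma. det(Sigma) = 9·12 - (-2)² = 104.
  Sigma^{-1} = (1/det) · [[d, -b], [-b, a]] = [[0.1154, 0.0192],
 [0.0192, 0.0865]].

Step 3 — form the quadratic (x - mu)^T · Sigma^{-1} · (x - mu):
  Sigma^{-1} · (x - mu) = (0.1923, -0.1346).
  (x - mu)^T · [Sigma^{-1} · (x - mu)] = (2)·(0.1923) + (-2)·(-0.1346) = 0.6538.

Step 4 — take square root: d = √(0.6538) ≈ 0.8086.

d(x, mu) = √(0.6538) ≈ 0.8086


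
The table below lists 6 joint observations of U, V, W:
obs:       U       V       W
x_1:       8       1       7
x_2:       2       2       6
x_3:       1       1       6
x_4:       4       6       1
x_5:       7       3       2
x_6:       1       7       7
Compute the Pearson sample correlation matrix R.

Step 1 — column means:
  mean(U) = (8 + 2 + 1 + 4 + 7 + 1) / 6 = 23/6 = 3.8333
  mean(V) = (1 + 2 + 1 + 6 + 3 + 7) / 6 = 20/6 = 3.3333
  mean(W) = (7 + 6 + 6 + 1 + 2 + 7) / 6 = 29/6 = 4.8333

Step 2 — sample variances and covariances s[i,j] = (1/(n-1)) · Σ_k (x_{k,i} - mean_i) · (x_{k,j} - mean_j), with n-1 = 5:
  s[U,U] = ((4.1667)·(4.1667) + (-1.8333)·(-1.8333) + (-2.8333)·(-2.8333) + (0.1667)·(0.1667) + (3.1667)·(3.1667) + (-2.8333)·(-2.8333)) / 5 = 46.8333/5 = 9.3667
  s[U,V] = ((4.1667)·(-2.3333) + (-1.8333)·(-1.3333) + (-2.8333)·(-2.3333) + (0.1667)·(2.6667) + (3.1667)·(-0.3333) + (-2.8333)·(3.6667)) / 5 = -11.6667/5 = -2.3333
  s[U,W] = ((4.1667)·(2.1667) + (-1.8333)·(1.1667) + (-2.8333)·(1.1667) + (0.1667)·(-3.8333) + (3.1667)·(-2.8333) + (-2.8333)·(2.1667)) / 5 = -12.1667/5 = -2.4333
  s[V,V] = ((-2.3333)·(-2.3333) + (-1.3333)·(-1.3333) + (-2.3333)·(-2.3333) + (2.6667)·(2.6667) + (-0.3333)·(-0.3333) + (3.6667)·(3.6667)) / 5 = 33.3333/5 = 6.6667
  s[V,W] = ((-2.3333)·(2.1667) + (-1.3333)·(1.1667) + (-2.3333)·(1.1667) + (2.6667)·(-3.8333) + (-0.3333)·(-2.8333) + (3.6667)·(2.1667)) / 5 = -10.6667/5 = -2.1333
  s[W,W] = ((2.1667)·(2.1667) + (1.1667)·(1.1667) + (1.1667)·(1.1667) + (-3.8333)·(-3.8333) + (-2.8333)·(-2.8333) + (2.1667)·(2.1667)) / 5 = 34.8333/5 = 6.9667
  Sample standard deviations s_i = √(s[i,i]):
  s(U) = √(9.3667) = 3.0605
  s(V) = √(6.6667) = 2.582
  s(W) = √(6.9667) = 2.6394

Step 3 — r_{ij} = s_{ij} / (s_i · s_j):
  r[U,U] = 1 (diagonal).
  r[U,V] = -2.3333 / (3.0605 · 2.582) = -2.3333 / 7.9022 = -0.2953
  r[U,W] = -2.4333 / (3.0605 · 2.6394) = -2.4333 / 8.078 = -0.3012
  r[V,V] = 1 (diagonal).
  r[V,W] = -2.1333 / (2.582 · 2.6394) = -2.1333 / 6.815 = -0.313
  r[W,W] = 1 (diagonal).

R is symmetric with unit diagonal. Assembling:

R = [[1, -0.2953, -0.3012],
 [-0.2953, 1, -0.313],
 [-0.3012, -0.313, 1]]


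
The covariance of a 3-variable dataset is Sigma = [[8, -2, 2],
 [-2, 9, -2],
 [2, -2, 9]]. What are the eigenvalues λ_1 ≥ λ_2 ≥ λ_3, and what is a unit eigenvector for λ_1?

Step 1 — characteristic polynomial p(λ) = det(λI - Sigma) = λ³ - tr·λ² + c_1·λ - det, where tr = trace, c_1 = sum of the principal 2×2 minors, det = det(Sigma):
  tr = 8 + 9 + 9 = 26,
  c_1 = (8·9 - (-2)²) + (8·9 - (2)²) + (9·9 - (-2)²) = 68 + 68 + 77 = 213,
  det = 8·(9·9 - (-2)²) - (-2)·((-2)·9 - (-2)·(2)) + (2)·((-2)·(-2) - 9·(2)) = 8·(77) - (-2)·(-14) + (2)·(-14) = 560.
  So p(λ) = λ³ - 26λ² + 213λ - 560.
Step 2 — look for an integer root (rational root theorem: any rational root is an integer divisor of 560). Testing λ = 7:
  p(7) = 343 - 1274 + 1491 - 560 = 0  ✓
  Dividing out (λ - 7): p(λ) = (λ - 7)(λ² - 19λ + 80).
Step 3 — remaining eigenvalues from the quadratic λ² - 19λ + 80 = 0:
  Δ = 19² - 4·80 = 361 - 320 = 41,  λ = (19 ± √41)/2 = (19 ± 6.4031)/2 ≈ 12.7016 or 6.2984.
  Sorted: λ_1 = 12.7016,  λ_2 = 7,  λ_3 = 6.2984  (check: sum = 26 = tr ✓).

Step 4 — unit eigenvector for λ_1 ≈ 12.7016: v spans the null space of (Sigma - λ_1 I), whose rows are
  r_1 = (-4.7016, -2, 2),  r_2 = (-2, -3.7016, -2),  r_3 = (2, -2, -3.7016).
  v is orthogonal to every row, so take v ∝ r_1 × r_2 = ((-2)·(-2) - (2)·(-3.7016), (2)·(-2) - (-4.7016)·(-2), (-4.7016)·(-3.7016) - (-2)·(-2)) ≈ (11.4031, -13.4031, 13.4031).
  Let u = (11.4031, -13.4031, 13.4031).
  ||u|| = √((11.4031)² + (-13.4031)² + (13.4031)²) = √(489.3187) ≈ 22.1205,  v_1 = u/||u|| ≈ (0.5155, -0.6059, 0.6059) (||v_1|| = 1).

λ_1 = 12.7016,  λ_2 = 7,  λ_3 = 6.2984;  v_1 ≈ (0.5155, -0.6059, 0.6059)


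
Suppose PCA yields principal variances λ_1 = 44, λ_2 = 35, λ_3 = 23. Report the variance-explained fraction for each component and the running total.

Step 1 — total variance = trace(Sigma) = Σ λ_i = 44 + 35 + 23 = 102.

Step 2 — fraction explained by component i = λ_i / Σ λ:
  PC1: 44/102 = 0.4314
  PC2: 35/102 = 0.3431
  PC3: 23/102 = 0.2255

Step 3 — cumulative fraction after k components = (λ_1 + ... + λ_k) / Σ λ:
  k = 1: 44/102 = 0.4314
  k = 2: (44 + 35)/102 = 79/102 = 0.7745
  k = 3: (44 + 35 + 23)/102 = 102/102 = 1

Summary (fraction, with percent):

explained: PC1 0.4314 (43.14%), PC2 0.3431 (34.31%), PC3 0.2255 (22.55%);  cumulative: 0.4314, 0.7745, 1


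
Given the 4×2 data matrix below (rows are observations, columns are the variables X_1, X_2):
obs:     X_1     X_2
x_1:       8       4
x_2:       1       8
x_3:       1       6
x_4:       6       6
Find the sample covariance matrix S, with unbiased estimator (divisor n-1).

Step 1 — column means:
  mean(X_1) = (8 + 1 + 1 + 6) / 4 = 16/4 = 4
  mean(X_2) = (4 + 8 + 6 + 6) / 4 = 24/4 = 6

Step 2 — sample covariance S[i,j] = (1/(n-1)) · Σ_k (x_{k,i} - mean_i) · (x_{k,j} - mean_j), with n-1 = 3.
  S[X_1,X_1] = ((4)·(4) + (-3)·(-3) + (-3)·(-3) + (2)·(2)) / 3 = 38/3 = 12.6667
  S[X_1,X_2] = ((4)·(-2) + (-3)·(2) + (-3)·(0) + (2)·(0)) / 3 = -14/3 = -4.6667
  S[X_2,X_2] = ((-2)·(-2) + (2)·(2) + (0)·(0) + (0)·(0)) / 3 = 8/3 = 2.6667

S is symmetric (S[j,i] = S[i,j]). Assembling:

S = [[12.6667, -4.6667],
 [-4.6667, 2.6667]]


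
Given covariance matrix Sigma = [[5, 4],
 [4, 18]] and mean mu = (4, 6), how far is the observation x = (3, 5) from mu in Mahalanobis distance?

Step 1 — centre the observation: (x - mu) = (-1, -1).

Step 2 — invert Sigma. det(Sigma) = 5·18 - (4)² = 74.
  Sigma^{-1} = (1/det) · [[d, -b], [-b, a]] = [[0.2432, -0.0541],
 [-0.0541, 0.0676]].

Step 3 — form the quadratic (x - mu)^T · Sigma^{-1} · (x - mu):
  Sigma^{-1} · (x - mu) = (-0.1892, -0.0135).
  (x - mu)^T · [Sigma^{-1} · (x - mu)] = (-1)·(-0.1892) + (-1)·(-0.0135) = 0.2027.

Step 4 — take square root: d = √(0.2027) ≈ 0.4502.

d(x, mu) = √(0.2027) ≈ 0.4502


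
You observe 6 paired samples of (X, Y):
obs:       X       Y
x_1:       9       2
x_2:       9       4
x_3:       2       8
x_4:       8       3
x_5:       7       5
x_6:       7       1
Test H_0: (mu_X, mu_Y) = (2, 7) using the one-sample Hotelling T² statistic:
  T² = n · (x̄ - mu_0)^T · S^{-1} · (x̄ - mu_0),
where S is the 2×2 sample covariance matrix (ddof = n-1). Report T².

Step 1 — sample mean vector:
  mean(X) = (9 + 9 + 2 + 8 + 7 + 7) / 6 = 42/6 = 7
  mean(Y) = (2 + 4 + 8 + 3 + 5 + 1) / 6 = 23/6 = 3.8333
  x̄ = (7, 3.8333),  deviation x̄ - mu_0 = (7, 3.8333) - (2, 7) = (5, -3.1667).

Step 2 — sample covariance matrix, S[i,j] = (1/(n-1)) · Σ_k (x_{k,i} - mean_i) · (x_{k,j} - mean_j), divisor n-1 = 5:
  S[X,X] = ((2)·(2) + (2)·(2) + (-5)·(-5) + (1)·(1) + (0)·(0) + (0)·(0)) / 5 = 34/5 = 6.8
  S[X,Y] = ((2)·(-1.8333) + (2)·(0.1667) + (-5)·(4.1667) + (1)·(-0.8333) + (0)·(1.1667) + (0)·(-2.8333)) / 5 = -25/5 = -5
  S[Y,Y] = ((-1.8333)·(-1.8333) + (0.1667)·(0.1667) + (4.1667)·(4.1667) + (-0.8333)·(-0.8333) + (1.1667)·(1.1667) + (-2.8333)·(-2.8333)) / 5 = 30.8333/5 = 6.1667
  S = [[6.8, -5],
 [-5, 6.1667]].

Step 3 — invert S. det(S) = 6.8·6.1667 - (-5)² = 16.9333.
  S^{-1} = (1/det) · [[d, -b], [-b, a]] = [[0.3642, 0.2953],
 [0.2953, 0.4016]].

Step 4 — quadratic form (x̄ - mu_0)^T · S^{-1} · (x̄ - mu_0):
  S^{-1} · (x̄ - mu_0) = (0.8858, 0.2047),
  (x̄ - mu_0)^T · [...] = (5)·(0.8858) + (-3.1667)·(0.2047) = 3.7808.

Step 5 — scale by n: T² = 6 · 3.7808 = 22.685.

T² ≈ 22.685


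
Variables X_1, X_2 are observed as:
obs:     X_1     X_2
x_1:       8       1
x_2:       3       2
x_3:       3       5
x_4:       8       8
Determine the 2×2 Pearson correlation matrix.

Step 1 — column means:
  mean(X_1) = (8 + 3 + 3 + 8) / 4 = 22/4 = 5.5
  mean(X_2) = (1 + 2 + 5 + 8) / 4 = 16/4 = 4

Step 2 — sample variances and covariances s[i,j] = (1/(n-1)) · Σ_k (x_{k,i} - mean_i) · (x_{k,j} - mean_j), with n-1 = 3:
  s[X_1,X_1] = ((2.5)·(2.5) + (-2.5)·(-2.5) + (-2.5)·(-2.5) + (2.5)·(2.5)) / 3 = 25/3 = 8.3333
  s[X_1,X_2] = ((2.5)·(-3) + (-2.5)·(-2) + (-2.5)·(1) + (2.5)·(4)) / 3 = 5/3 = 1.6667
  s[X_2,X_2] = ((-3)·(-3) + (-2)·(-2) + (1)·(1) + (4)·(4)) / 3 = 30/3 = 10
  Sample standard deviations s_i = √(s[i,i]):
  s(X_1) = √(8.3333) = 2.8868
  s(X_2) = √(10) = 3.1623

Step 3 — r_{ij} = s_{ij} / (s_i · s_j):
  r[X_1,X_1] = 1 (diagonal).
  r[X_1,X_2] = 1.6667 / (2.8868 · 3.1623) = 1.6667 / 9.1287 = 0.1826
  r[X_2,X_2] = 1 (diagonal).

R is symmetric with unit diagonal. Assembling:

R = [[1, 0.1826],
 [0.1826, 1]]


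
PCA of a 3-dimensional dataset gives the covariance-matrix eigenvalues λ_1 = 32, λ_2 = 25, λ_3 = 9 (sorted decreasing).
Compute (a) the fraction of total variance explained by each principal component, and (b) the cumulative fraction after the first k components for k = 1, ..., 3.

Step 1 — total variance = trace(Sigma) = Σ λ_i = 32 + 25 + 9 = 66.

Step 2 — fraction explained by component i = λ_i / Σ λ:
  PC1: 32/66 = 0.4848
  PC2: 25/66 = 0.3788
  PC3: 9/66 = 0.1364

Step 3 — cumulative fraction after k components = (λ_1 + ... + λ_k) / Σ λ:
  k = 1: 32/66 = 0.4848
  k = 2: (32 + 25)/66 = 57/66 = 0.8636
  k = 3: (32 + 25 + 9)/66 = 66/66 = 1

Summary (fraction, with percent):

explained: PC1 0.4848 (48.48%), PC2 0.3788 (37.88%), PC3 0.1364 (13.64%);  cumulative: 0.4848, 0.8636, 1


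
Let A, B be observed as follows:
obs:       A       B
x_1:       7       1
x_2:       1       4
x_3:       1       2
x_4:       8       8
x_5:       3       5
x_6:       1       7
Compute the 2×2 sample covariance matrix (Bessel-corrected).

Step 1 — column means:
  mean(A) = (7 + 1 + 1 + 8 + 3 + 1) / 6 = 21/6 = 3.5
  mean(B) = (1 + 4 + 2 + 8 + 5 + 7) / 6 = 27/6 = 4.5

Step 2 — sample covariance S[i,j] = (1/(n-1)) · Σ_k (x_{k,i} - mean_i) · (x_{k,j} - mean_j), with n-1 = 5.
  S[A,A] = ((3.5)·(3.5) + (-2.5)·(-2.5) + (-2.5)·(-2.5) + (4.5)·(4.5) + (-0.5)·(-0.5) + (-2.5)·(-2.5)) / 5 = 51.5/5 = 10.3
  S[A,B] = ((3.5)·(-3.5) + (-2.5)·(-0.5) + (-2.5)·(-2.5) + (4.5)·(3.5) + (-0.5)·(0.5) + (-2.5)·(2.5)) / 5 = 4.5/5 = 0.9
  S[B,B] = ((-3.5)·(-3.5) + (-0.5)·(-0.5) + (-2.5)·(-2.5) + (3.5)·(3.5) + (0.5)·(0.5) + (2.5)·(2.5)) / 5 = 37.5/5 = 7.5

S is symmetric (S[j,i] = S[i,j]). Assembling:

S = [[10.3, 0.9],
 [0.9, 7.5]]


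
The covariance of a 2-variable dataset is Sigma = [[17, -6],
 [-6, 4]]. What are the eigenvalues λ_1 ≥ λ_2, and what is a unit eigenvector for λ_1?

Step 1 — characteristic polynomial of 2×2 Sigma:
  det(Sigma - λI) = λ² - trace · λ + det = 0.
  trace = 17 + 4 = 21, det = 17·4 - (-6)² = 32.
Step 2 — discriminant:
  Δ = trace² - 4·det = 441 - 128 = 313.
Step 3 — eigenvalues:
  λ = (trace ± √Δ)/2 = (21 ± 17.6918)/2,
  λ_1 = 19.3459,  λ_2 = 1.6541.

Step 4 — unit eigenvector for λ_1: solve (Sigma - λ_1 I)v = 0. First row:
  (17 - 19.3459)·v_x + (-6)·v_y = 0, i.e. (-2.3459)·v_x + (-6)·v_y = 0,
  so v ∝ (b, λ_1 - a) = (-6, 2.3459); multiply by -1 so the first entry is positive: u = (6, -2.3459).
  ||u|| = √((6)² + (-2.3459)²) = √(41.5033) ≈ 6.4423,
  v_1 = u/||u|| ≈ (0.9313, -0.3641) (||v_1|| = 1).

λ_1 = 19.3459,  λ_2 = 1.6541;  v_1 ≈ (0.9313, -0.3641)


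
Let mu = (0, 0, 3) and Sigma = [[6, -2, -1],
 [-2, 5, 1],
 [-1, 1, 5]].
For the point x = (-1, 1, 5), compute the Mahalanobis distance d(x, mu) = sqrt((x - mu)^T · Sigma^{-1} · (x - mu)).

Step 1 — centre the observation: (x - mu) = (-1, 1, 2).

Step 2 — invert Sigma (cofactor / det for 3×3, or solve directly):
  Sigma^{-1} = [[0.1951, 0.0732, 0.0244],
 [0.0732, 0.2358, -0.0325],
 [0.0244, -0.0325, 0.2114]].

Step 3 — form the quadratic (x - mu)^T · Sigma^{-1} · (x - mu):
  Sigma^{-1} · (x - mu) = (-0.0732, 0.0976, 0.3659).
  (x - mu)^T · [Sigma^{-1} · (x - mu)] = (-1)·(-0.0732) + (1)·(0.0976) + (2)·(0.3659) = 0.9024.

Step 4 — take square root: d = √(0.9024) ≈ 0.95.

d(x, mu) = √(0.9024) ≈ 0.95


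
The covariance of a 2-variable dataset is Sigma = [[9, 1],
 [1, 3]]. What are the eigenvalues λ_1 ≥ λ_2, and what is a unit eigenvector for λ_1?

Step 1 — characteristic polynomial of 2×2 Sigma:
  det(Sigma - λI) = λ² - trace · λ + det = 0.
  trace = 9 + 3 = 12, det = 9·3 - (1)² = 26.
Step 2 — discriminant:
  Δ = trace² - 4·det = 144 - 104 = 40.
Step 3 — eigenvalues:
  λ = (trace ± √Δ)/2 = (12 ± 6.3246)/2,
  λ_1 = 9.1623,  λ_2 = 2.8377.

Step 4 — unit eigenvector for λ_1: solve (Sigma - λ_1 I)v = 0. First row:
  (9 - 9.1623)·v_x + (1)·v_y = 0, i.e. (-0.1623)·v_x + (1)·v_y = 0,
  so v ∝ (b, λ_1 - a) = (1, 0.1623) = u.
  ||u|| = √((1)² + (0.1623)²) = √(1.0263) ≈ 1.0131,
  v_1 = u/||u|| ≈ (0.9871, 0.1602) (||v_1|| = 1).

λ_1 = 9.1623,  λ_2 = 2.8377;  v_1 ≈ (0.9871, 0.1602)


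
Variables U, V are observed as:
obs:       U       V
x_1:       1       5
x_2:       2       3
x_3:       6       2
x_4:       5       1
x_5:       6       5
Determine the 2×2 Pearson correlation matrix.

Step 1 — column means:
  mean(U) = (1 + 2 + 6 + 5 + 6) / 5 = 20/5 = 4
  mean(V) = (5 + 3 + 2 + 1 + 5) / 5 = 16/5 = 3.2

Step 2 — sample variances and covariances s[i,j] = (1/(n-1)) · Σ_k (x_{k,i} - mean_i) · (x_{k,j} - mean_j), with n-1 = 4:
  s[U,U] = ((-3)·(-3) + (-2)·(-2) + (2)·(2) + (1)·(1) + (2)·(2)) / 4 = 22/4 = 5.5
  s[U,V] = ((-3)·(1.8) + (-2)·(-0.2) + (2)·(-1.2) + (1)·(-2.2) + (2)·(1.8)) / 4 = -6/4 = -1.5
  s[V,V] = ((1.8)·(1.8) + (-0.2)·(-0.2) + (-1.2)·(-1.2) + (-2.2)·(-2.2) + (1.8)·(1.8)) / 4 = 12.8/4 = 3.2
  Sample standard deviations s_i = √(s[i,i]):
  s(U) = √(5.5) = 2.3452
  s(V) = √(3.2) = 1.7889

Step 3 — r_{ij} = s_{ij} / (s_i · s_j):
  r[U,U] = 1 (diagonal).
  r[U,V] = -1.5 / (2.3452 · 1.7889) = -1.5 / 4.1952 = -0.3575
  r[V,V] = 1 (diagonal).

R is symmetric with unit diagonal. Assembling:

R = [[1, -0.3575],
 [-0.3575, 1]]


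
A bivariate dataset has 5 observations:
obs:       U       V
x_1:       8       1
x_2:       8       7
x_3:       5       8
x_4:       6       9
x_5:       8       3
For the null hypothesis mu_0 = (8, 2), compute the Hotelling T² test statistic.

Step 1 — sample mean vector:
  mean(U) = (8 + 8 + 5 + 6 + 8) / 5 = 35/5 = 7
  mean(V) = (1 + 7 + 8 + 9 + 3) / 5 = 28/5 = 5.6
  x̄ = (7, 5.6),  deviation x̄ - mu_0 = (7, 5.6) - (8, 2) = (-1, 3.6).

Step 2 — sample covariance matrix, S[i,j] = (1/(n-1)) · Σ_k (x_{k,i} - mean_i) · (x_{k,j} - mean_j), divisor n-1 = 4:
  S[U,U] = ((1)·(1) + (1)·(1) + (-2)·(-2) + (-1)·(-1) + (1)·(1)) / 4 = 8/4 = 2
  S[U,V] = ((1)·(-4.6) + (1)·(1.4) + (-2)·(2.4) + (-1)·(3.4) + (1)·(-2.6)) / 4 = -14/4 = -3.5
  S[V,V] = ((-4.6)·(-4.6) + (1.4)·(1.4) + (2.4)·(2.4) + (3.4)·(3.4) + (-2.6)·(-2.6)) / 4 = 47.2/4 = 11.8
  S = [[2, -3.5],
 [-3.5, 11.8]].

Step 3 — invert S. det(S) = 2·11.8 - (-3.5)² = 11.35.
  S^{-1} = (1/det) · [[d, -b], [-b, a]] = [[1.0396, 0.3084],
 [0.3084, 0.1762]].

Step 4 — quadratic form (x̄ - mu_0)^T · S^{-1} · (x̄ - mu_0):
  S^{-1} · (x̄ - mu_0) = (0.0705, 0.326),
  (x̄ - mu_0)^T · [...] = (-1)·(0.0705) + (3.6)·(0.326) = 1.1031.

Step 5 — scale by n: T² = 5 · 1.1031 = 5.5154.

T² ≈ 5.5154


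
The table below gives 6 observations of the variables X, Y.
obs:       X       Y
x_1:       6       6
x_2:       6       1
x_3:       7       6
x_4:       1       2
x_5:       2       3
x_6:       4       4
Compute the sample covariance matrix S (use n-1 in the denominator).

Step 1 — column means:
  mean(X) = (6 + 6 + 7 + 1 + 2 + 4) / 6 = 26/6 = 4.3333
  mean(Y) = (6 + 1 + 6 + 2 + 3 + 4) / 6 = 22/6 = 3.6667

Step 2 — sample covariance S[i,j] = (1/(n-1)) · Σ_k (x_{k,i} - mean_i) · (x_{k,j} - mean_j), with n-1 = 5.
  S[X,X] = ((1.6667)·(1.6667) + (1.6667)·(1.6667) + (2.6667)·(2.6667) + (-3.3333)·(-3.3333) + (-2.3333)·(-2.3333) + (-0.3333)·(-0.3333)) / 5 = 29.3333/5 = 5.8667
  S[X,Y] = ((1.6667)·(2.3333) + (1.6667)·(-2.6667) + (2.6667)·(2.3333) + (-3.3333)·(-1.6667) + (-2.3333)·(-0.6667) + (-0.3333)·(0.3333)) / 5 = 12.6667/5 = 2.5333
  S[Y,Y] = ((2.3333)·(2.3333) + (-2.6667)·(-2.6667) + (2.3333)·(2.3333) + (-1.6667)·(-1.6667) + (-0.6667)·(-0.6667) + (0.3333)·(0.3333)) / 5 = 21.3333/5 = 4.2667

S is symmetric (S[j,i] = S[i,j]). Assembling:

S = [[5.8667, 2.5333],
 [2.5333, 4.2667]]


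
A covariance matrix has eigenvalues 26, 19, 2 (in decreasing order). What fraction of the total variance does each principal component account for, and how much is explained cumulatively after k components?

Step 1 — total variance = trace(Sigma) = Σ λ_i = 26 + 19 + 2 = 47.

Step 2 — fraction explained by component i = λ_i / Σ λ:
  PC1: 26/47 = 0.5532
  PC2: 19/47 = 0.4043
  PC3: 2/47 = 0.0426

Step 3 — cumulative fraction after k components = (λ_1 + ... + λ_k) / Σ λ:
  k = 1: 26/47 = 0.5532
  k = 2: (26 + 19)/47 = 45/47 = 0.9574
  k = 3: (26 + 19 + 2)/47 = 47/47 = 1

Summary (fraction, with percent):

explained: PC1 0.5532 (55.32%), PC2 0.4043 (40.43%), PC3 0.0426 (4.26%);  cumulative: 0.5532, 0.9574, 1


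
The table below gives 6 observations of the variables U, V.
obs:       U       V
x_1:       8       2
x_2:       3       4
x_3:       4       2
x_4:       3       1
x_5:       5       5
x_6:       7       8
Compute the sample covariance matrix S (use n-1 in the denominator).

Step 1 — column means:
  mean(U) = (8 + 3 + 4 + 3 + 5 + 7) / 6 = 30/6 = 5
  mean(V) = (2 + 4 + 2 + 1 + 5 + 8) / 6 = 22/6 = 3.6667

Step 2 — sample covariance S[i,j] = (1/(n-1)) · Σ_k (x_{k,i} - mean_i) · (x_{k,j} - mean_j), with n-1 = 5.
  S[U,U] = ((3)·(3) + (-2)·(-2) + (-1)·(-1) + (-2)·(-2) + (0)·(0) + (2)·(2)) / 5 = 22/5 = 4.4
  S[U,V] = ((3)·(-1.6667) + (-2)·(0.3333) + (-1)·(-1.6667) + (-2)·(-2.6667) + (0)·(1.3333) + (2)·(4.3333)) / 5 = 10/5 = 2
  S[V,V] = ((-1.6667)·(-1.6667) + (0.3333)·(0.3333) + (-1.6667)·(-1.6667) + (-2.6667)·(-2.6667) + (1.3333)·(1.3333) + (4.3333)·(4.3333)) / 5 = 33.3333/5 = 6.6667

S is symmetric (S[j,i] = S[i,j]). Assembling:

S = [[4.4, 2],
 [2, 6.6667]]


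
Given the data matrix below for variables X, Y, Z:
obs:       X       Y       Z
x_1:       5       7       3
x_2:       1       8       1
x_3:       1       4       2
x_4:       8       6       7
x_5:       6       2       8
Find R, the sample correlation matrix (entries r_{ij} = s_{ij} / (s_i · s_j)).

Step 1 — column means:
  mean(X) = (5 + 1 + 1 + 8 + 6) / 5 = 21/5 = 4.2
  mean(Y) = (7 + 8 + 4 + 6 + 2) / 5 = 27/5 = 5.4
  mean(Z) = (3 + 1 + 2 + 7 + 8) / 5 = 21/5 = 4.2

Step 2 — sample variances and covariances s[i,j] = (1/(n-1)) · Σ_k (x_{k,i} - mean_i) · (x_{k,j} - mean_j), with n-1 = 4:
  s[X,X] = ((0.8)·(0.8) + (-3.2)·(-3.2) + (-3.2)·(-3.2) + (3.8)·(3.8) + (1.8)·(1.8)) / 4 = 38.8/4 = 9.7
  s[X,Y] = ((0.8)·(1.6) + (-3.2)·(2.6) + (-3.2)·(-1.4) + (3.8)·(0.6) + (1.8)·(-3.4)) / 4 = -6.4/4 = -1.6
  s[X,Z] = ((0.8)·(-1.2) + (-3.2)·(-3.2) + (-3.2)·(-2.2) + (3.8)·(2.8) + (1.8)·(3.8)) / 4 = 33.8/4 = 8.45
  s[Y,Y] = ((1.6)·(1.6) + (2.6)·(2.6) + (-1.4)·(-1.4) + (0.6)·(0.6) + (-3.4)·(-3.4)) / 4 = 23.2/4 = 5.8
  s[Y,Z] = ((1.6)·(-1.2) + (2.6)·(-3.2) + (-1.4)·(-2.2) + (0.6)·(2.8) + (-3.4)·(3.8)) / 4 = -18.4/4 = -4.6
  s[Z,Z] = ((-1.2)·(-1.2) + (-3.2)·(-3.2) + (-2.2)·(-2.2) + (2.8)·(2.8) + (3.8)·(3.8)) / 4 = 38.8/4 = 9.7
  Sample standard deviations s_i = √(s[i,i]):
  s(X) = √(9.7) = 3.1145
  s(Y) = √(5.8) = 2.4083
  s(Z) = √(9.7) = 3.1145

Step 3 — r_{ij} = s_{ij} / (s_i · s_j):
  r[X,X] = 1 (diagonal).
  r[X,Y] = -1.6 / (3.1145 · 2.4083) = -1.6 / 7.5007 = -0.2133
  r[X,Z] = 8.45 / (3.1145 · 3.1145) = 8.45 / 9.7 = 0.8711
  r[Y,Y] = 1 (diagonal).
  r[Y,Z] = -4.6 / (2.4083 · 3.1145) = -4.6 / 7.5007 = -0.6133
  r[Z,Z] = 1 (diagonal).

R is symmetric with unit diagonal. Assembling:

R = [[1, -0.2133, 0.8711],
 [-0.2133, 1, -0.6133],
 [0.8711, -0.6133, 1]]


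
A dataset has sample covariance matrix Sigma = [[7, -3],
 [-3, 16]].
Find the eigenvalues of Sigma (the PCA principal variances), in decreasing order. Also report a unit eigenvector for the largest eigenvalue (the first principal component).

Step 1 — characteristic polynomial of 2×2 Sigma:
  det(Sigma - λI) = λ² - trace · λ + det = 0.
  trace = 7 + 16 = 23, det = 7·16 - (-3)² = 103.
Step 2 — discriminant:
  Δ = trace² - 4·det = 529 - 412 = 117.
Step 3 — eigenvalues:
  λ = (trace ± √Δ)/2 = (23 ± 10.8167)/2,
  λ_1 = 16.9083,  λ_2 = 6.0917.

Step 4 — unit eigenvector for λ_1: solve (Sigma - λ_1 I)v = 0. First row:
  (7 - 16.9083)·v_x + (-3)·v_y = 0, i.e. (-9.9083)·v_x + (-3)·v_y = 0,
  so v ∝ (b, λ_1 - a) = (-3, 9.9083); multiply by -1 so the first entry is positive: u = (3, -9.9083).
  ||u|| = √((3)² + (-9.9083)²) = √(107.1749) ≈ 10.3525,
  v_1 = u/||u|| ≈ (0.2898, -0.9571) (||v_1|| = 1).

λ_1 = 16.9083,  λ_2 = 6.0917;  v_1 ≈ (0.2898, -0.9571)


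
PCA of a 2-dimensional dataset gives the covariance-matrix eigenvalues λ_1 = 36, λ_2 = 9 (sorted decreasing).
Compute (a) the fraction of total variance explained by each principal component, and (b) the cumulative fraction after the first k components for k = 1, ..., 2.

Step 1 — total variance = trace(Sigma) = Σ λ_i = 36 + 9 = 45.

Step 2 — fraction explained by component i = λ_i / Σ λ:
  PC1: 36/45 = 0.8
  PC2: 9/45 = 0.2

Step 3 — cumulative fraction after k components = (λ_1 + ... + λ_k) / Σ λ:
  k = 1: 36/45 = 0.8
  k = 2: (36 + 9)/45 = 45/45 = 1

Summary (fraction, with percent):

explained: PC1 0.8 (80%), PC2 0.2 (20%);  cumulative: 0.8, 1


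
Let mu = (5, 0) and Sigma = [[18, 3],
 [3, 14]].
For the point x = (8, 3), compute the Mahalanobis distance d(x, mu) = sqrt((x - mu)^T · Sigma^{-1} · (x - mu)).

Step 1 — centre the observation: (x - mu) = (3, 3).

Step 2 — invert Sigma. det(Sigma) = 18·14 - (3)² = 243.
  Sigma^{-1} = (1/det) · [[d, -b], [-b, a]] = [[0.0576, -0.0123],
 [-0.0123, 0.0741]].

Step 3 — form the quadratic (x - mu)^T · Sigma^{-1} · (x - mu):
  Sigma^{-1} · (x - mu) = (0.1358, 0.1852).
  (x - mu)^T · [Sigma^{-1} · (x - mu)] = (3)·(0.1358) + (3)·(0.1852) = 0.963.

Step 4 — take square root: d = √(0.963) ≈ 0.9813.

d(x, mu) = √(0.963) ≈ 0.9813


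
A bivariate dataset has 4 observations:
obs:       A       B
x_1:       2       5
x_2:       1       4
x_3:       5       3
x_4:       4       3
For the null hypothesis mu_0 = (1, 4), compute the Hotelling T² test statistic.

Step 1 — sample mean vector:
  mean(A) = (2 + 1 + 5 + 4) / 4 = 12/4 = 3
  mean(B) = (5 + 4 + 3 + 3) / 4 = 15/4 = 3.75
  x̄ = (3, 3.75),  deviation x̄ - mu_0 = (3, 3.75) - (1, 4) = (2, -0.25).

Step 2 — sample covariance matrix, S[i,j] = (1/(n-1)) · Σ_k (x_{k,i} - mean_i) · (x_{k,j} - mean_j), divisor n-1 = 3:
  S[A,A] = ((-1)·(-1) + (-2)·(-2) + (2)·(2) + (1)·(1)) / 3 = 10/3 = 3.3333
  S[A,B] = ((-1)·(1.25) + (-2)·(0.25) + (2)·(-0.75) + (1)·(-0.75)) / 3 = -4/3 = -1.3333
  S[B,B] = ((1.25)·(1.25) + (0.25)·(0.25) + (-0.75)·(-0.75) + (-0.75)·(-0.75)) / 3 = 2.75/3 = 0.9167
  S = [[3.3333, -1.3333],
 [-1.3333, 0.9167]].

Step 3 — invert S. det(S) = 3.3333·0.9167 - (-1.3333)² = 1.2778.
  S^{-1} = (1/det) · [[d, -b], [-b, a]] = [[0.7174, 1.0435],
 [1.0435, 2.6087]].

Step 4 — quadratic form (x̄ - mu_0)^T · S^{-1} · (x̄ - mu_0):
  S^{-1} · (x̄ - mu_0) = (1.1739, 1.4348),
  (x̄ - mu_0)^T · [...] = (2)·(1.1739) + (-0.25)·(1.4348) = 1.9891.

Step 5 — scale by n: T² = 4 · 1.9891 = 7.9565.

T² ≈ 7.9565


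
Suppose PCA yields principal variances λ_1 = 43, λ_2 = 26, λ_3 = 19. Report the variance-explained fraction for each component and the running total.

Step 1 — total variance = trace(Sigma) = Σ λ_i = 43 + 26 + 19 = 88.

Step 2 — fraction explained by component i = λ_i / Σ λ:
  PC1: 43/88 = 0.4886
  PC2: 26/88 = 0.2955
  PC3: 19/88 = 0.2159

Step 3 — cumulative fraction after k components = (λ_1 + ... + λ_k) / Σ λ:
  k = 1: 43/88 = 0.4886
  k = 2: (43 + 26)/88 = 69/88 = 0.7841
  k = 3: (43 + 26 + 19)/88 = 88/88 = 1

Summary (fraction, with percent):

explained: PC1 0.4886 (48.86%), PC2 0.2955 (29.55%), PC3 0.2159 (21.59%);  cumulative: 0.4886, 0.7841, 1


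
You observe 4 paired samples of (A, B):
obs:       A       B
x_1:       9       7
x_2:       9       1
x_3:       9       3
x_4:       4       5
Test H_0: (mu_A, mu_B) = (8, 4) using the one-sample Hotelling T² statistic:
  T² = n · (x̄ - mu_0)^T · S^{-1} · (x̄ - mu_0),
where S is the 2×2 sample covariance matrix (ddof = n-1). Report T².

Step 1 — sample mean vector:
  mean(A) = (9 + 9 + 9 + 4) / 4 = 31/4 = 7.75
  mean(B) = (7 + 1 + 3 + 5) / 4 = 16/4 = 4
  x̄ = (7.75, 4),  deviation x̄ - mu_0 = (7.75, 4) - (8, 4) = (-0.25, 0).

Step 2 — sample covariance matrix, S[i,j] = (1/(n-1)) · Σ_k (x_{k,i} - mean_i) · (x_{k,j} - mean_j), divisor n-1 = 3:
  S[A,A] = ((1.25)·(1.25) + (1.25)·(1.25) + (1.25)·(1.25) + (-3.75)·(-3.75)) / 3 = 18.75/3 = 6.25
  S[A,B] = ((1.25)·(3) + (1.25)·(-3) + (1.25)·(-1) + (-3.75)·(1)) / 3 = -5/3 = -1.6667
  S[B,B] = ((3)·(3) + (-3)·(-3) + (-1)·(-1) + (1)·(1)) / 3 = 20/3 = 6.6667
  S = [[6.25, -1.6667],
 [-1.6667, 6.6667]].

Step 3 — invert S. det(S) = 6.25·6.6667 - (-1.6667)² = 38.8889.
  S^{-1} = (1/det) · [[d, -b], [-b, a]] = [[0.1714, 0.0429],
 [0.0429, 0.1607]].

Step 4 — quadratic form (x̄ - mu_0)^T · S^{-1} · (x̄ - mu_0):
  S^{-1} · (x̄ - mu_0) = (-0.0429, -0.0107),
  (x̄ - mu_0)^T · [...] = (-0.25)·(-0.0429) + (0)·(-0.0107) = 0.0107.

Step 5 — scale by n: T² = 4 · 0.0107 = 0.0429.

T² ≈ 0.0429


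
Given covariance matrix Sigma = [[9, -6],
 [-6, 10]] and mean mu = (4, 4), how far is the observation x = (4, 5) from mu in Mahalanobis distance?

Step 1 — centre the observation: (x - mu) = (0, 1).

Step 2 — invert Sigma. det(Sigma) = 9·10 - (-6)² = 54.
  Sigma^{-1} = (1/det) · [[d, -b], [-b, a]] = [[0.1852, 0.1111],
 [0.1111, 0.1667]].

Step 3 — form the quadratic (x - mu)^T · Sigma^{-1} · (x - mu):
  Sigma^{-1} · (x - mu) = (0.1111, 0.1667).
  (x - mu)^T · [Sigma^{-1} · (x - mu)] = (0)·(0.1111) + (1)·(0.1667) = 0.1667.

Step 4 — take square root: d = √(0.1667) ≈ 0.4082.

d(x, mu) = √(0.1667) ≈ 0.4082


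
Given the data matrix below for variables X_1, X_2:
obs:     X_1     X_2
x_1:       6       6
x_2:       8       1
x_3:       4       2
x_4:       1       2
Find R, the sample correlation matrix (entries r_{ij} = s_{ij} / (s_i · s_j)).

Step 1 — column means:
  mean(X_1) = (6 + 8 + 4 + 1) / 4 = 19/4 = 4.75
  mean(X_2) = (6 + 1 + 2 + 2) / 4 = 11/4 = 2.75

Step 2 — sample variances and covariances s[i,j] = (1/(n-1)) · Σ_k (x_{k,i} - mean_i) · (x_{k,j} - mean_j), with n-1 = 3:
  s[X_1,X_1] = ((1.25)·(1.25) + (3.25)·(3.25) + (-0.75)·(-0.75) + (-3.75)·(-3.75)) / 3 = 26.75/3 = 8.9167
  s[X_1,X_2] = ((1.25)·(3.25) + (3.25)·(-1.75) + (-0.75)·(-0.75) + (-3.75)·(-0.75)) / 3 = 1.75/3 = 0.5833
  s[X_2,X_2] = ((3.25)·(3.25) + (-1.75)·(-1.75) + (-0.75)·(-0.75) + (-0.75)·(-0.75)) / 3 = 14.75/3 = 4.9167
  Sample standard deviations s_i = √(s[i,i]):
  s(X_1) = √(8.9167) = 2.9861
  s(X_2) = √(4.9167) = 2.2174

Step 3 — r_{ij} = s_{ij} / (s_i · s_j):
  r[X_1,X_1] = 1 (diagonal).
  r[X_1,X_2] = 0.5833 / (2.9861 · 2.2174) = 0.5833 / 6.6212 = 0.0881
  r[X_2,X_2] = 1 (diagonal).

R is symmetric with unit diagonal. Assembling:

R = [[1, 0.0881],
 [0.0881, 1]]


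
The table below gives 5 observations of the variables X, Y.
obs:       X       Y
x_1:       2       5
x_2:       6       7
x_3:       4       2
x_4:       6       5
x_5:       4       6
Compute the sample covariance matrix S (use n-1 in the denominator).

Step 1 — column means:
  mean(X) = (2 + 6 + 4 + 6 + 4) / 5 = 22/5 = 4.4
  mean(Y) = (5 + 7 + 2 + 5 + 6) / 5 = 25/5 = 5

Step 2 — sample covariance S[i,j] = (1/(n-1)) · Σ_k (x_{k,i} - mean_i) · (x_{k,j} - mean_j), with n-1 = 4.
  S[X,X] = ((-2.4)·(-2.4) + (1.6)·(1.6) + (-0.4)·(-0.4) + (1.6)·(1.6) + (-0.4)·(-0.4)) / 4 = 11.2/4 = 2.8
  S[X,Y] = ((-2.4)·(0) + (1.6)·(2) + (-0.4)·(-3) + (1.6)·(0) + (-0.4)·(1)) / 4 = 4/4 = 1
  S[Y,Y] = ((0)·(0) + (2)·(2) + (-3)·(-3) + (0)·(0) + (1)·(1)) / 4 = 14/4 = 3.5

S is symmetric (S[j,i] = S[i,j]). Assembling:

S = [[2.8, 1],
 [1, 3.5]]


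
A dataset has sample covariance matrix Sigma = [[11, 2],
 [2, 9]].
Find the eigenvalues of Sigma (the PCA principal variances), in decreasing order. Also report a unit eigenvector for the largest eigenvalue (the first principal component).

Step 1 — characteristic polynomial of 2×2 Sigma:
  det(Sigma - λI) = λ² - trace · λ + det = 0.
  trace = 11 + 9 = 20, det = 11·9 - (2)² = 95.
Step 2 — discriminant:
  Δ = trace² - 4·det = 400 - 380 = 20.
Step 3 — eigenvalues:
  λ = (trace ± √Δ)/2 = (20 ± 4.4721)/2,
  λ_1 = 12.2361,  λ_2 = 7.7639.

Step 4 — unit eigenvector for λ_1: solve (Sigma - λ_1 I)v = 0. First row:
  (11 - 12.2361)·v_x + (2)·v_y = 0, i.e. (-1.2361)·v_x + (2)·v_y = 0,
  so v ∝ (b, λ_1 - a) = (2, 1.2361) = u.
  ||u|| = √((2)² + (1.2361)²) = √(5.5279) ≈ 2.3511,
  v_1 = u/||u|| ≈ (0.8507, 0.5257) (||v_1|| = 1).

λ_1 = 12.2361,  λ_2 = 7.7639;  v_1 ≈ (0.8507, 0.5257)


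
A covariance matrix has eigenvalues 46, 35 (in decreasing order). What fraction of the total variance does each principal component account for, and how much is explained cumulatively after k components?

Step 1 — total variance = trace(Sigma) = Σ λ_i = 46 + 35 = 81.

Step 2 — fraction explained by component i = λ_i / Σ λ:
  PC1: 46/81 = 0.5679
  PC2: 35/81 = 0.4321

Step 3 — cumulative fraction after k components = (λ_1 + ... + λ_k) / Σ λ:
  k = 1: 46/81 = 0.5679
  k = 2: (46 + 35)/81 = 81/81 = 1

Summary (fraction, with percent):

explained: PC1 0.5679 (56.79%), PC2 0.4321 (43.21%);  cumulative: 0.5679, 1


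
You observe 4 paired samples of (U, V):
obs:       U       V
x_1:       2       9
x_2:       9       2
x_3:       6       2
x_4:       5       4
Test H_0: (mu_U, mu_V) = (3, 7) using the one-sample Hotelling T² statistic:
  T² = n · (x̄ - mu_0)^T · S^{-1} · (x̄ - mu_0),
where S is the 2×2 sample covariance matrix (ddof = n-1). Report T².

Step 1 — sample mean vector:
  mean(U) = (2 + 9 + 6 + 5) / 4 = 22/4 = 5.5
  mean(V) = (9 + 2 + 2 + 4) / 4 = 17/4 = 4.25
  x̄ = (5.5, 4.25),  deviation x̄ - mu_0 = (5.5, 4.25) - (3, 7) = (2.5, -2.75).

Step 2 — sample covariance matrix, S[i,j] = (1/(n-1)) · Σ_k (x_{k,i} - mean_i) · (x_{k,j} - mean_j), divisor n-1 = 3:
  S[U,U] = ((-3.5)·(-3.5) + (3.5)·(3.5) + (0.5)·(0.5) + (-0.5)·(-0.5)) / 3 = 25/3 = 8.3333
  S[U,V] = ((-3.5)·(4.75) + (3.5)·(-2.25) + (0.5)·(-2.25) + (-0.5)·(-0.25)) / 3 = -25.5/3 = -8.5
  S[V,V] = ((4.75)·(4.75) + (-2.25)·(-2.25) + (-2.25)·(-2.25) + (-0.25)·(-0.25)) / 3 = 32.75/3 = 10.9167
  S = [[8.3333, -8.5],
 [-8.5, 10.9167]].

Step 3 — invert S. det(S) = 8.3333·10.9167 - (-8.5)² = 18.7222.
  S^{-1} = (1/det) · [[d, -b], [-b, a]] = [[0.5831, 0.454],
 [0.454, 0.4451]].

Step 4 — quadratic form (x̄ - mu_0)^T · S^{-1} · (x̄ - mu_0):
  S^{-1} · (x̄ - mu_0) = (0.2092, -0.089),
  (x̄ - mu_0)^T · [...] = (2.5)·(0.2092) + (-2.75)·(-0.089) = 0.7678.

Step 5 — scale by n: T² = 4 · 0.7678 = 3.0712.

T² ≈ 3.0712


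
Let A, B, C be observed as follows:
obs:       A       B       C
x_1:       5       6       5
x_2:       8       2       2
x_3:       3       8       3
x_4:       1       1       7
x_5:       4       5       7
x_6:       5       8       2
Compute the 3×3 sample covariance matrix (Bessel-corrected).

Step 1 — column means:
  mean(A) = (5 + 8 + 3 + 1 + 4 + 5) / 6 = 26/6 = 4.3333
  mean(B) = (6 + 2 + 8 + 1 + 5 + 8) / 6 = 30/6 = 5
  mean(C) = (5 + 2 + 3 + 7 + 7 + 2) / 6 = 26/6 = 4.3333

Step 2 — sample covariance S[i,j] = (1/(n-1)) · Σ_k (x_{k,i} - mean_i) · (x_{k,j} - mean_j), with n-1 = 5.
  S[A,A] = ((0.6667)·(0.6667) + (3.6667)·(3.6667) + (-1.3333)·(-1.3333) + (-3.3333)·(-3.3333) + (-0.3333)·(-0.3333) + (0.6667)·(0.6667)) / 5 = 27.3333/5 = 5.4667
  S[A,B] = ((0.6667)·(1) + (3.6667)·(-3) + (-1.3333)·(3) + (-3.3333)·(-4) + (-0.3333)·(0) + (0.6667)·(3)) / 5 = 1/5 = 0.2
  S[A,C] = ((0.6667)·(0.6667) + (3.6667)·(-2.3333) + (-1.3333)·(-1.3333) + (-3.3333)·(2.6667) + (-0.3333)·(2.6667) + (0.6667)·(-2.3333)) / 5 = -17.6667/5 = -3.5333
  S[B,B] = ((1)·(1) + (-3)·(-3) + (3)·(3) + (-4)·(-4) + (0)·(0) + (3)·(3)) / 5 = 44/5 = 8.8
  S[B,C] = ((1)·(0.6667) + (-3)·(-2.3333) + (3)·(-1.3333) + (-4)·(2.6667) + (0)·(2.6667) + (3)·(-2.3333)) / 5 = -14/5 = -2.8
  S[C,C] = ((0.6667)·(0.6667) + (-2.3333)·(-2.3333) + (-1.3333)·(-1.3333) + (2.6667)·(2.6667) + (2.6667)·(2.6667) + (-2.3333)·(-2.3333)) / 5 = 27.3333/5 = 5.4667

S is symmetric (S[j,i] = S[i,j]). Assembling:

S = [[5.4667, 0.2, -3.5333],
 [0.2, 8.8, -2.8],
 [-3.5333, -2.8, 5.4667]]


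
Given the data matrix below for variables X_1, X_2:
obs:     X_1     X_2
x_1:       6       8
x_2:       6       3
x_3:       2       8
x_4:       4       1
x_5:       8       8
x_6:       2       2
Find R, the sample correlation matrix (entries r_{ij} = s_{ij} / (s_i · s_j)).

Step 1 — column means:
  mean(X_1) = (6 + 6 + 2 + 4 + 8 + 2) / 6 = 28/6 = 4.6667
  mean(X_2) = (8 + 3 + 8 + 1 + 8 + 2) / 6 = 30/6 = 5

Step 2 — sample variances and covariances s[i,j] = (1/(n-1)) · Σ_k (x_{k,i} - mean_i) · (x_{k,j} - mean_j), with n-1 = 5:
  s[X_1,X_1] = ((1.3333)·(1.3333) + (1.3333)·(1.3333) + (-2.6667)·(-2.6667) + (-0.6667)·(-0.6667) + (3.3333)·(3.3333) + (-2.6667)·(-2.6667)) / 5 = 29.3333/5 = 5.8667
  s[X_1,X_2] = ((1.3333)·(3) + (1.3333)·(-2) + (-2.6667)·(3) + (-0.6667)·(-4) + (3.3333)·(3) + (-2.6667)·(-3)) / 5 = 14/5 = 2.8
  s[X_2,X_2] = ((3)·(3) + (-2)·(-2) + (3)·(3) + (-4)·(-4) + (3)·(3) + (-3)·(-3)) / 5 = 56/5 = 11.2
  Sample standard deviations s_i = √(s[i,i]):
  s(X_1) = √(5.8667) = 2.4221
  s(X_2) = √(11.2) = 3.3466

Step 3 — r_{ij} = s_{ij} / (s_i · s_j):
  r[X_1,X_1] = 1 (diagonal).
  r[X_1,X_2] = 2.8 / (2.4221 · 3.3466) = 2.8 / 8.106 = 0.3454
  r[X_2,X_2] = 1 (diagonal).

R is symmetric with unit diagonal. Assembling:

R = [[1, 0.3454],
 [0.3454, 1]]


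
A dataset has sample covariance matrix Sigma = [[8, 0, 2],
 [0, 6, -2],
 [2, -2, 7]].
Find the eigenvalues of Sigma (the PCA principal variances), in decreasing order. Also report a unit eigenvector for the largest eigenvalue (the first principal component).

Step 1 — characteristic polynomial p(λ) = det(λI - Sigma) = λ³ - tr·λ² + c_1·λ - det, where tr = trace, c_1 = sum of the principal 2×2 minors, det = det(Sigma):
  tr = 8 + 6 + 7 = 21,
  c_1 = (8·6 - (0)²) + (8·7 - (2)²) + (6·7 - (-2)²) = 48 + 52 + 38 = 138,
  det = 8·(6·7 - (-2)²) - (0)·((0)·7 - (-2)·(2)) + (2)·((0)·(-2) - 6·(2)) = 8·(38) - (0)·(4) + (2)·(-12) = 280.
  So p(λ) = λ³ - 21λ² + 138λ - 280.
Step 2 — look for an integer root (rational root theorem: any rational root is an integer divisor of 280). Testing λ = 4:
  p(4) = 64 - 336 + 552 - 280 = 0  ✓
  Dividing out (λ - 4): p(λ) = (λ - 4)(λ² - 17λ + 70).
Step 3 — remaining eigenvalues from the quadratic λ² - 17λ + 70 = 0:
  Δ = 17² - 4·70 = 289 - 280 = 9,  λ = (17 ± √9)/2 = (17 ± 3)/2 = 10 or 7.
  Sorted: λ_1 = 10,  λ_2 = 7,  λ_3 = 4  (check: sum = 21 = tr ✓).

Step 4 — unit eigenvector for λ_1 = 10: v spans the null space of (Sigma - λ_1 I), whose rows are
  r_1 = (-2, 0, 2),  r_2 = (0, -4, -2),  r_3 = (2, -2, -3).
  v is orthogonal to every row, so take v ∝ r_1 × r_2 = ((0)·(-2) - (2)·(-4), (2)·(0) - (-2)·(-2), (-2)·(-4) - (0)·(0)) = (8, -4, 8).
  Rescale (divide by 4): u = (2, -1, 2).
  ||u|| = √((2)² + (-1)² + (2)²) = √(9) = 3,  v_1 = u/||u|| ≈ (0.6667, -0.3333, 0.6667) (||v_1|| = 1).

λ_1 = 10,  λ_2 = 7,  λ_3 = 4;  v_1 ≈ (0.6667, -0.3333, 0.6667)
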